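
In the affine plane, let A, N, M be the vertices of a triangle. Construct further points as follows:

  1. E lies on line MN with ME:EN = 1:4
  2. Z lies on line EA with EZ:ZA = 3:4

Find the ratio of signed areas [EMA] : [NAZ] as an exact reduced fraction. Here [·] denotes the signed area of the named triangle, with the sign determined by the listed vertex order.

Set A = (0, 0), N = (1, 0), M = (0, 1); any affine frame gives the same invariant.
1. E lies on line MN with ME:EN = 1:4 ⇒ E = (1/5, 4/5)
2. Z lies on line EA with EZ:ZA = 3:4 ⇒ Z = (4/35, 16/35)
2·[EMA] = 1/5, 2·[NAZ] = -16/35
[EMA]:[NAZ] = 1/5:-16/35 = -7/16

[EMA]:[NAZ] = -7/16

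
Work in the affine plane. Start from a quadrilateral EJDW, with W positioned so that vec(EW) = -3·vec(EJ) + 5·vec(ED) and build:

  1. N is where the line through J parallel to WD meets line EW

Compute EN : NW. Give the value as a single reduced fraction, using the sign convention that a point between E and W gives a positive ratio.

Set E = (0, 0), J = (1, 0), D = (0, 1), W = (-3, 5); any affine frame gives the same invariant.
1. N is where the line through J parallel to WD meets line EW ⇒ N = (-4, 20/3)
N = E + t·(W−E) with t = 4/3, so EN:NW = t:(1−t) = 4/3:-1/3

EN:NW = -4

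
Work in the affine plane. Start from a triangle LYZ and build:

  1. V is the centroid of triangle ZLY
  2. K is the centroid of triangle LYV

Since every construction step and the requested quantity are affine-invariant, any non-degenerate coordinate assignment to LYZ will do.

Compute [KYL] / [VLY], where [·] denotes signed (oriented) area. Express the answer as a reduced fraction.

Work in coordinates with L = (0, 0), Y = (1, 0), Z = (0, 1).
1. V is the centroid of triangle ZLY ⇒ V = (1/3, 1/3)
2. K is the centroid of triangle LYV ⇒ K = (4/9, 1/9)
2·[KYL] = -1/9, 2·[VLY] = 1/3
[KYL]:[VLY] = -1/9:1/3 = -1/3

[KYL]:[VLY] = -1/3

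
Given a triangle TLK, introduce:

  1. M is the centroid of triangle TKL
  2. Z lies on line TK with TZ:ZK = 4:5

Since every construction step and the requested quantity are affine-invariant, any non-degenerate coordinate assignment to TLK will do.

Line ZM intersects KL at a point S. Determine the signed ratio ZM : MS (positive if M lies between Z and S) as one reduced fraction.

Choose coordinates T = (0, 0), L = (1, 0), K = (0, 1).
1. M is the centroid of triangle TKL ⇒ M = (1/3, 1/3)
2. Z lies on line TK with TZ:ZK = 4:5 ⇒ Z = (0, 4/9)
line ZM meets KL at S = (5/6, 1/6)
M = Z + t·(S−Z) with t = 2/5, so ZM:MS = 2/5:3/5

ZM:MS = 2/3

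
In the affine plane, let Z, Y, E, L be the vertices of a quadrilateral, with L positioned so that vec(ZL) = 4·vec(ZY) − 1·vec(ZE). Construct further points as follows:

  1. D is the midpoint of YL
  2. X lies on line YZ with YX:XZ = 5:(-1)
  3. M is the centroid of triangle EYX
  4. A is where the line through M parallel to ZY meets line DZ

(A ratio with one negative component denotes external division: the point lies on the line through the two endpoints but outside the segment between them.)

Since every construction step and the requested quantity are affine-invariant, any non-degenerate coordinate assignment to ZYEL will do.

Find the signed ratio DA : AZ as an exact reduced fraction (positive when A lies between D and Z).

DA:AZ = -5/2

Set Z = (0, 0), Y = (1, 0), E = (0, 1), L = (4, -1); any affine frame gives the same invariant.
1. D is the midpoint of YL ⇒ D = (5/2, -1/2)
2. X lies on line YZ with YX:XZ = 5:(-1) ⇒ X = (-1/4, 0)
3. M is the centroid of triangle EYX ⇒ M = (1/4, 1/3)
4. A is where the line through M parallel to ZY meets line DZ ⇒ A = (-5/3, 1/3)
A = D + t·(Z−D) with t = 5/3, so DA:AZ = t:(1−t) = 5/3:-2/3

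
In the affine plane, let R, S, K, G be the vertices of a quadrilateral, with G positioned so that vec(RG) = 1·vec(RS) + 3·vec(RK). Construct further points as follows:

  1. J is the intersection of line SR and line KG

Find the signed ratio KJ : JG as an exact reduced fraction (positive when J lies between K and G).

Assign R = (0, 0), S = (1, 0), K = (0, 1), G = (1, 3) — the answer is frame-independent, so this choice is without loss of generality.
1. J is the intersection of line SR and line KG ⇒ J = (-1/2, 0)
J = K + t·(G−K) with t = -1/2, so KJ:JG = t:(1−t) = -1/2:3/2

KJ:JG = -1/3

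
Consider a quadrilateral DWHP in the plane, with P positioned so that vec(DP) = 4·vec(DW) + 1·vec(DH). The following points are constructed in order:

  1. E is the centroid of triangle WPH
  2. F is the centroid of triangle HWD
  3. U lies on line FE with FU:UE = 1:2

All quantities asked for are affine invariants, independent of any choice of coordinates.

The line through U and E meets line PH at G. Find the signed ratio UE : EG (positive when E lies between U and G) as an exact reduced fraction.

UE:EG = 2/3

Choose coordinates D = (0, 0), W = (1, 0), H = (0, 1), P = (4, 1).
1. E is the centroid of triangle WPH ⇒ E = (5/3, 2/3)
2. F is the centroid of triangle HWD ⇒ F = (1/3, 1/3)
3. U lies on line FE with FU:UE = 1:2 ⇒ U = (7/9, 4/9)
line UE meets PH at G = (3, 1)
E = U + t·(G−U) with t = 2/5, so UE:EG = 2/5:3/5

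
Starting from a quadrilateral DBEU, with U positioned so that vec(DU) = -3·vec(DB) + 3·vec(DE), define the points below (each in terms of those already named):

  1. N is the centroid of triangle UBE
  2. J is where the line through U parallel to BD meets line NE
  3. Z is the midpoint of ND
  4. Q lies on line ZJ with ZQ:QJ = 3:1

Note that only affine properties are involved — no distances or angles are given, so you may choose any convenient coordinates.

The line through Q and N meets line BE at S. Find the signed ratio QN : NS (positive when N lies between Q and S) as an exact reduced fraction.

QN:NS = 4

Work in coordinates with D = (0, 0), B = (1, 0), E = (0, 1), U = (-3, 3).
1. N is the centroid of triangle UBE ⇒ N = (-2/3, 4/3)
2. J is where the line through U parallel to BD meets line NE ⇒ J = (-4, 3)
3. Z is the midpoint of ND ⇒ Z = (-1/3, 2/3)
4. Q lies on line ZJ with ZQ:QJ = 3:1 ⇒ Q = (-37/12, 29/12)
line QN meets BE at S = (-1/16, 17/16)
N = Q + t·(S−Q) with t = 4/5, so QN:NS = 4/5:1/5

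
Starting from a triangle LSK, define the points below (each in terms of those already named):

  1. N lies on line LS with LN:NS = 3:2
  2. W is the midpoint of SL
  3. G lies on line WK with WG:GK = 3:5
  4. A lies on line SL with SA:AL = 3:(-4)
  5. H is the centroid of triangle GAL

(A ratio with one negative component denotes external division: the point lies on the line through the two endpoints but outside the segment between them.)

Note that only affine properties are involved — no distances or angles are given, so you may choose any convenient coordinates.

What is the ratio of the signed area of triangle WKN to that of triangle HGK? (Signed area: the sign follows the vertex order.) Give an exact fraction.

Assign L = (0, 0), S = (1, 0), K = (0, 1) — the answer is frame-independent, so this choice is without loss of generality.
1. N lies on line LS with LN:NS = 3:2 ⇒ N = (3/5, 0)
2. W is the midpoint of SL ⇒ W = (1/2, 0)
3. G lies on line WK with WG:GK = 3:5 ⇒ G = (5/16, 3/8)
4. A lies on line SL with SA:AL = 3:(-4) ⇒ A = (4, 0)
5. H is the centroid of triangle GAL ⇒ H = (23/16, 1/8)
2·[WKN] = -1/10, 2·[HGK] = -5/8
[WKN]:[HGK] = -1/10:-5/8 = 4/25

[WKN]:[HGK] = 4/25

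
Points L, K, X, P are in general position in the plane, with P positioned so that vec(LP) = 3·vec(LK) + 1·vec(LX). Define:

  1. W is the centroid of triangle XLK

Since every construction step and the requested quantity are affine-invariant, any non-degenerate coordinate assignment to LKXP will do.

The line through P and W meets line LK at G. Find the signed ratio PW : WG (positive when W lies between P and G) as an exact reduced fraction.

Set L = (0, 0), K = (1, 0), X = (0, 1), P = (3, 1); any affine frame gives the same invariant.
1. W is the centroid of triangle XLK ⇒ W = (1/3, 1/3)
line PW meets LK at G = (-1, 0)
W = P + t·(G−P) with t = 2/3, so PW:WG = 2/3:1/3

PW:WG = 2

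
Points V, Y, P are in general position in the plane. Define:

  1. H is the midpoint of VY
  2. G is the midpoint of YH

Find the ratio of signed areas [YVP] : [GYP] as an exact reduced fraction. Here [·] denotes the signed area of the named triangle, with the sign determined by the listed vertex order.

Set V = (0, 0), Y = (1, 0), P = (0, 1); any affine frame gives the same invariant.
1. H is the midpoint of VY ⇒ H = (1/2, 0)
2. G is the midpoint of YH ⇒ G = (3/4, 0)
2·[YVP] = -1, 2·[GYP] = 1/4
[YVP]:[GYP] = -1:1/4 = -4

[YVP]:[GYP] = -4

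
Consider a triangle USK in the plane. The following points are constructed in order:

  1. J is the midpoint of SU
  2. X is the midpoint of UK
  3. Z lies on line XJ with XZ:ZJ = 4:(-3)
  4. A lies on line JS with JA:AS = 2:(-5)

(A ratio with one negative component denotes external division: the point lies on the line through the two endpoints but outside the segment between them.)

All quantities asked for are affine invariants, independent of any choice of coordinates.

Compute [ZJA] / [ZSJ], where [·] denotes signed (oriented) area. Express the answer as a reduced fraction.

Work in coordinates with U = (0, 0), S = (1, 0), K = (0, 1).
1. J is the midpoint of SU ⇒ J = (1/2, 0)
2. X is the midpoint of UK ⇒ X = (0, 1/2)
3. Z lies on line XJ with XZ:ZJ = 4:(-3) ⇒ Z = (2, -3/2)
4. A lies on line JS with JA:AS = 2:(-5) ⇒ A = (1/6, 0)
2·[ZJA] = 1/2, 2·[ZSJ] = 3/4
[ZJA]:[ZSJ] = 1/2:3/4 = 2/3

[ZJA]:[ZSJ] = 2/3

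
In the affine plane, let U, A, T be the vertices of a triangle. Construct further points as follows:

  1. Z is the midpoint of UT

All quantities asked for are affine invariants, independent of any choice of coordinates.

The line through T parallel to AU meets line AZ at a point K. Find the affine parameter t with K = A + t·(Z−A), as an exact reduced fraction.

t = 2

Assign U = (0, 0), A = (1, 0), T = (0, 1) — the answer is frame-independent, so this choice is without loss of generality.
1. Z is the midpoint of UT ⇒ Z = (0, 1/2)
through T parallel to AU: direction (-1, 0); meets AZ at K = (-1, 1)
K = A + t·(Z−A) with t = 2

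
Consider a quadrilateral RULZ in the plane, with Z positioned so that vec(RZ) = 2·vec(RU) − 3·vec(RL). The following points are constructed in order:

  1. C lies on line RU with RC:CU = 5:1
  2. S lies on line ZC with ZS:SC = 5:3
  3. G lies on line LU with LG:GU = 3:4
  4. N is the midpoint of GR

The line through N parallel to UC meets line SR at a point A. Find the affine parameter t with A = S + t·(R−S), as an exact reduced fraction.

Work in coordinates with R = (0, 0), U = (1, 0), L = (0, 1), Z = (2, -3).
1. C lies on line RU with RC:CU = 5:1 ⇒ C = (5/6, 0)
2. S lies on line ZC with ZS:SC = 5:3 ⇒ S = (61/48, -9/8)
3. G lies on line LU with LG:GU = 3:4 ⇒ G = (3/7, 4/7)
4. N is the midpoint of GR ⇒ N = (3/14, 2/7)
through N parallel to UC: direction (-1/6, 0); meets SR at A = (-61/189, 2/7)
A = S + t·(R−S) with t = 79/63

t = 79/63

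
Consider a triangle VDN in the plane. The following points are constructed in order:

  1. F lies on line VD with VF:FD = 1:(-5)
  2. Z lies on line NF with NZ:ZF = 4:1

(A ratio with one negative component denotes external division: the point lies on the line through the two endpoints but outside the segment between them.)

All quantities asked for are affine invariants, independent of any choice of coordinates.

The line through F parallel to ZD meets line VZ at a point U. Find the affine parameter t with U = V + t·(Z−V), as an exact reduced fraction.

Work in coordinates with V = (0, 0), D = (1, 0), N = (0, 1).
1. F lies on line VD with VF:FD = 1:(-5) ⇒ F = (-1/4, 0)
2. Z lies on line NF with NZ:ZF = 4:1 ⇒ Z = (-1/5, 1/5)
through F parallel to ZD: direction (6/5, -1/5); meets VZ at U = (1/20, -1/20)
U = V + t·(Z−V) with t = -1/4

t = -1/4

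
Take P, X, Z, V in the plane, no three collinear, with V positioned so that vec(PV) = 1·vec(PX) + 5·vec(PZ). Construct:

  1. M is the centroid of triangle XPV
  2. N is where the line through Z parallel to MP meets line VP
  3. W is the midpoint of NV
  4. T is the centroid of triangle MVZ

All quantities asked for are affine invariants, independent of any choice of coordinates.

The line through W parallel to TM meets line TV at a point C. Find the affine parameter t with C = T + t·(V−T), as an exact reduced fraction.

Set P = (0, 0), X = (1, 0), Z = (0, 1), V = (1, 5); any affine frame gives the same invariant.
1. M is the centroid of triangle XPV ⇒ M = (2/3, 5/3)
2. N is where the line through Z parallel to MP meets line VP ⇒ N = (2/5, 2)
3. W is the midpoint of NV ⇒ W = (7/10, 7/2)
4. T is the centroid of triangle MVZ ⇒ T = (5/9, 23/9)
through W parallel to TM: direction (1/9, -8/9); meets TV at C = (32/45, 307/90)
C = T + t·(V−T) with t = 7/20

t = 7/20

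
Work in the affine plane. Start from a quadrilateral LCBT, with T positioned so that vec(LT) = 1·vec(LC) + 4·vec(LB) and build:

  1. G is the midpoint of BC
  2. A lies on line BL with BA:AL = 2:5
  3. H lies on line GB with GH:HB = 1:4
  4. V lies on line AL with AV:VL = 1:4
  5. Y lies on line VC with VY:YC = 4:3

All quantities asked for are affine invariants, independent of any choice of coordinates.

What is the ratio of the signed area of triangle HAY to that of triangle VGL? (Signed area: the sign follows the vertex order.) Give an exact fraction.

[HAY]:[VGL] = -3/7

Set L = (0, 0), C = (1, 0), B = (0, 1), T = (1, 4); any affine frame gives the same invariant.
1. G is the midpoint of BC ⇒ G = (1/2, 1/2)
2. A lies on line BL with BA:AL = 2:5 ⇒ A = (0, 5/7)
3. H lies on line GB with GH:HB = 1:4 ⇒ H = (2/5, 3/5)
4. V lies on line AL with AV:VL = 1:4 ⇒ V = (0, 4/7)
5. Y lies on line VC with VY:YC = 4:3 ⇒ Y = (4/7, 12/49)
2·[HAY] = 6/49, 2·[VGL] = -2/7
[HAY]:[VGL] = 6/49:-2/7 = -3/7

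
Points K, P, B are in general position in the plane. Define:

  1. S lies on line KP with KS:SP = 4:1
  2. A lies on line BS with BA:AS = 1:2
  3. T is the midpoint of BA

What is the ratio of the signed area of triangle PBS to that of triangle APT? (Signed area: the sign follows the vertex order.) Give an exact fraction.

[PBS]:[APT] = 6

Set K = (0, 0), P = (1, 0), B = (0, 1); any affine frame gives the same invariant.
1. S lies on line KP with KS:SP = 4:1 ⇒ S = (4/5, 0)
2. A lies on line BS with BA:AS = 1:2 ⇒ A = (4/15, 2/3)
3. T is the midpoint of BA ⇒ T = (2/15, 5/6)
2·[PBS] = 1/5, 2·[APT] = 1/30
[PBS]:[APT] = 1/5:1/30 = 6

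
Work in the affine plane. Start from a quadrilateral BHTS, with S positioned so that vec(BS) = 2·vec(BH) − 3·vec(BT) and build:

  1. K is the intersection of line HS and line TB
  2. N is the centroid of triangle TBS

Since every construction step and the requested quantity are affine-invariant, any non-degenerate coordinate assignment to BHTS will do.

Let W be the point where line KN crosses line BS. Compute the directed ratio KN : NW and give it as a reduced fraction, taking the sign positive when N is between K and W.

Choose coordinates B = (0, 0), H = (1, 0), T = (0, 1), S = (2, -3).
1. K is the intersection of line HS and line TB ⇒ K = (0, 3)
2. N is the centroid of triangle TBS ⇒ N = (2/3, -2/3)
line KN meets BS at W = (3/4, -9/8)
N = K + t·(W−K) with t = 8/9, so KN:NW = 8/9:1/9

KN:NW = 8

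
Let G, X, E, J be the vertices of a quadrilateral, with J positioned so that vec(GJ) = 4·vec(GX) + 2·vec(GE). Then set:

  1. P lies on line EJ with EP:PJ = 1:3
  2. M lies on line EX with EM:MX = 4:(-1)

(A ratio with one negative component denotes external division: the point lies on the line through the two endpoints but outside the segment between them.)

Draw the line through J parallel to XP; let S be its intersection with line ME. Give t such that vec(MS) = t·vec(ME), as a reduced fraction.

Set G = (0, 0), X = (1, 0), E = (0, 1), J = (4, 2); any affine frame gives the same invariant.
1. P lies on line EJ with EP:PJ = 1:3 ⇒ P = (1, 5/4)
2. M lies on line EX with EM:MX = 4:(-1) ⇒ M = (4/3, -1/3)
through J parallel to XP: direction (0, 5/4); meets ME at S = (4, -3)
S = M + t·(E−M) with t = -2

t = -2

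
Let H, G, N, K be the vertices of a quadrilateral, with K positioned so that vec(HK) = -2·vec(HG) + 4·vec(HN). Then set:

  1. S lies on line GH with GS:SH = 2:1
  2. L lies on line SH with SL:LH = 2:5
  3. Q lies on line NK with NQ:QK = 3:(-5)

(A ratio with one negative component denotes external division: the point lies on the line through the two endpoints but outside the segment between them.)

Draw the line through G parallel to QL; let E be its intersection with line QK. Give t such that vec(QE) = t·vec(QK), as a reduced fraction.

t = 112/135

Work in coordinates with H = (0, 0), G = (1, 0), N = (0, 1), K = (-2, 4).
1. S lies on line GH with GS:SH = 2:1 ⇒ S = (1/3, 0)
2. L lies on line SH with SL:LH = 2:5 ⇒ L = (5/21, 0)
3. Q lies on line NK with NQ:QK = 3:(-5) ⇒ Q = (3, -7/2)
through G parallel to QL: direction (-58/21, 7/2); meets QK at E = (-31/27, 49/18)
E = Q + t·(K−Q) with t = 112/135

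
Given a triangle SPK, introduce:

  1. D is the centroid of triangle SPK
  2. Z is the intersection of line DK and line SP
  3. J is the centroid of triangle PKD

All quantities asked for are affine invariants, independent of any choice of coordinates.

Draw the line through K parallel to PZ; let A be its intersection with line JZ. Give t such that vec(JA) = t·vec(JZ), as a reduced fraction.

Work in coordinates with S = (0, 0), P = (1, 0), K = (0, 1).
1. D is the centroid of triangle SPK ⇒ D = (1/3, 1/3)
2. Z is the intersection of line DK and line SP ⇒ Z = (1/2, 0)
3. J is the centroid of triangle PKD ⇒ J = (4/9, 4/9)
through K parallel to PZ: direction (-1/2, 0); meets JZ at A = (3/8, 1)
A = J + t·(Z−J) with t = -5/4

t = -5/4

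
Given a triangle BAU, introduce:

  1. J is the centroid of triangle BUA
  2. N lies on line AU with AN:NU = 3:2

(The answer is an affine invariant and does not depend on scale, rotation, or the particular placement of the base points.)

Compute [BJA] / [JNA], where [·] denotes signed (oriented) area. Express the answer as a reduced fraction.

[BJA]:[JNA] = 5/3

Assign B = (0, 0), A = (1, 0), U = (0, 1) — the answer is frame-independent, so this choice is without loss of generality.
1. J is the centroid of triangle BUA ⇒ J = (1/3, 1/3)
2. N lies on line AU with AN:NU = 3:2 ⇒ N = (2/5, 3/5)
2·[BJA] = -1/3, 2·[JNA] = -1/5
[BJA]:[JNA] = -1/3:-1/5 = 5/3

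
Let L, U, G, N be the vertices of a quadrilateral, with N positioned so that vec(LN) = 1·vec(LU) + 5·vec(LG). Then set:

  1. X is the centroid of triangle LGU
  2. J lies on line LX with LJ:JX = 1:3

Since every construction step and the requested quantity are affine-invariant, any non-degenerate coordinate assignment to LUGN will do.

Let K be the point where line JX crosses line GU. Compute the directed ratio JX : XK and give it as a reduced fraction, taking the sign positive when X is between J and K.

Work in coordinates with L = (0, 0), U = (1, 0), G = (0, 1), N = (1, 5).
1. X is the centroid of triangle LGU ⇒ X = (1/3, 1/3)
2. J lies on line LX with LJ:JX = 1:3 ⇒ J = (1/12, 1/12)
line JX meets GU at K = (1/2, 1/2)
X = J + t·(K−J) with t = 3/5, so JX:XK = 3/5:2/5

JX:XK = 3/2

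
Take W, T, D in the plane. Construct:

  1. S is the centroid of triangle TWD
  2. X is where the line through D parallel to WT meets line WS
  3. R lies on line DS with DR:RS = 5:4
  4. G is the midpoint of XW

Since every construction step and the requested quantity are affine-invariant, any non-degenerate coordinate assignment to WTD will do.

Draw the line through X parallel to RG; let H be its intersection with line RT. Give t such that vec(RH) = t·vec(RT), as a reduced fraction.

t = -12/5

Work in coordinates with W = (0, 0), T = (1, 0), D = (0, 1).
1. S is the centroid of triangle TWD ⇒ S = (1/3, 1/3)
2. X is where the line through D parallel to WT meets line WS ⇒ X = (1, 1)
3. R lies on line DS with DR:RS = 5:4 ⇒ R = (5/27, 17/27)
4. G is the midpoint of XW ⇒ G = (1/2, 1/2)
through X parallel to RG: direction (17/54, -7/54); meets RT at H = (-239/135, 289/135)
H = R + t·(T−R) with t = -12/5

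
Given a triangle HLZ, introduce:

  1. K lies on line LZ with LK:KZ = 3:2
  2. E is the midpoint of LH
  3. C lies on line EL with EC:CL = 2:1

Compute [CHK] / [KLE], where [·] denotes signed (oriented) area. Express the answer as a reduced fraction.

Choose coordinates H = (0, 0), L = (1, 0), Z = (0, 1).
1. K lies on line LZ with LK:KZ = 3:2 ⇒ K = (2/5, 3/5)
2. E is the midpoint of LH ⇒ E = (1/2, 0)
3. C lies on line EL with EC:CL = 2:1 ⇒ C = (5/6, 0)
2·[CHK] = -1/2, 2·[KLE] = -3/10
[CHK]:[KLE] = -1/2:-3/10 = 5/3

[CHK]:[KLE] = 5/3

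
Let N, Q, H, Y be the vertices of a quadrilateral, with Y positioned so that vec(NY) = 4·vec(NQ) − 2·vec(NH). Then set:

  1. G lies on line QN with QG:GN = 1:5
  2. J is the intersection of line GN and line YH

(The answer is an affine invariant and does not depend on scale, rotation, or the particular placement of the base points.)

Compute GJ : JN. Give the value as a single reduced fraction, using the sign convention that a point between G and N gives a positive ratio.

Work in coordinates with N = (0, 0), Q = (1, 0), H = (0, 1), Y = (4, -2).
1. G lies on line QN with QG:GN = 1:5 ⇒ G = (5/6, 0)
2. J is the intersection of line GN and line YH ⇒ J = (4/3, 0)
J = G + t·(N−G) with t = -3/5, so GJ:JN = t:(1−t) = -3/5:8/5

GJ:JN = -3/8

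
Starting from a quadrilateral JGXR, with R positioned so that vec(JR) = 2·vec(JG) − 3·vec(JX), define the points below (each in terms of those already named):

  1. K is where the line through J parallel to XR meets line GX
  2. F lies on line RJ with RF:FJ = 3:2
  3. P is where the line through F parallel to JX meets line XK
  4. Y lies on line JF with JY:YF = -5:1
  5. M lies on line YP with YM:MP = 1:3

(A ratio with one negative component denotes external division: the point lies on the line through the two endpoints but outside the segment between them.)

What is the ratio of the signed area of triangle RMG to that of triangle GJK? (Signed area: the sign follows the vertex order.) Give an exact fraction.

[RMG]:[GJK] = 49/80

Set J = (0, 0), G = (1, 0), X = (0, 1), R = (2, -3); any affine frame gives the same invariant.
1. K is where the line through J parallel to XR meets line GX ⇒ K = (-1, 2)
2. F lies on line RJ with RF:FJ = 3:2 ⇒ F = (4/5, -6/5)
3. P is where the line through F parallel to JX meets line XK ⇒ P = (4/5, 1/5)
4. Y lies on line JF with JY:YF = -5:1 ⇒ Y = (1, -3/2)
5. M lies on line YP with YM:MP = 1:3 ⇒ M = (19/20, -43/40)
2·[RMG] = -49/40, 2·[GJK] = -2
[RMG]:[GJK] = -49/40:-2 = 49/80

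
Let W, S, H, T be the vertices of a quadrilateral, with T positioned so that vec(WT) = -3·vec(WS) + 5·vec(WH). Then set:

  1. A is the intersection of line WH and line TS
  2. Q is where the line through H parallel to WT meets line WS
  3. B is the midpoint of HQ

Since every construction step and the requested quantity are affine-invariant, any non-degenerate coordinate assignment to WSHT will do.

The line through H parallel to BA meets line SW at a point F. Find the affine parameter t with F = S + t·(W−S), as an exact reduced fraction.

t = 3/5

Set W = (0, 0), S = (1, 0), H = (0, 1), T = (-3, 5); any affine frame gives the same invariant.
1. A is the intersection of line WH and line TS ⇒ A = (0, 5/4)
2. Q is where the line through H parallel to WT meets line WS ⇒ Q = (3/5, 0)
3. B is the midpoint of HQ ⇒ B = (3/10, 1/2)
through H parallel to BA: direction (-3/10, 3/4); meets SW at F = (2/5, 0)
F = S + t·(W−S) with t = 3/5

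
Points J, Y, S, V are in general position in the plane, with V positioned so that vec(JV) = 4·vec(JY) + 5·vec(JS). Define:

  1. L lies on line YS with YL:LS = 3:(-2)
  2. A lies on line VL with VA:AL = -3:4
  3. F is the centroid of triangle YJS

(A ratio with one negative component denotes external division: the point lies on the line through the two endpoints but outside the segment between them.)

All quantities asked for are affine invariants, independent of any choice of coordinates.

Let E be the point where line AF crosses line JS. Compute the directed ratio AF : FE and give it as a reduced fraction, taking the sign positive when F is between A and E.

Work in coordinates with J = (0, 0), Y = (1, 0), S = (0, 1), V = (4, 5).
1. L lies on line YS with YL:LS = 3:(-2) ⇒ L = (-2, 3)
2. A lies on line VL with VA:AL = -3:4 ⇒ A = (22, 11)
3. F is the centroid of triangle YJS ⇒ F = (1/3, 1/3)
line AF meets JS at E = (0, 11/65)
F = A + t·(E−A) with t = 65/66, so AF:FE = 65/66:1/66

AF:FE = 65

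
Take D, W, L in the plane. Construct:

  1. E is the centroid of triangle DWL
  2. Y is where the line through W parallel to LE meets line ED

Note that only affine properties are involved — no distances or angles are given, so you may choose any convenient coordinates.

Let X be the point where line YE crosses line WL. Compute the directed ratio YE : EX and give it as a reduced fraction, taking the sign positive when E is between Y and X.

Set D = (0, 0), W = (1, 0), L = (0, 1); any affine frame gives the same invariant.
1. E is the centroid of triangle DWL ⇒ E = (1/3, 1/3)
2. Y is where the line through W parallel to LE meets line ED ⇒ Y = (2/3, 2/3)
line YE meets WL at X = (1/2, 1/2)
E = Y + t·(X−Y) with t = 2, so YE:EX = 2:-1

YE:EX = -2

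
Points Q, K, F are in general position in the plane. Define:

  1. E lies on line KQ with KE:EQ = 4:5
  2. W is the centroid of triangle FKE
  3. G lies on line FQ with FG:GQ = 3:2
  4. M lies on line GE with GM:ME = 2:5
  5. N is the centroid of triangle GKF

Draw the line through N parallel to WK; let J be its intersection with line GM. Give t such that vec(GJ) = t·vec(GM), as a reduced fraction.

Assign Q = (0, 0), K = (1, 0), F = (0, 1) — the answer is frame-independent, so this choice is without loss of generality.
1. E lies on line KQ with KE:EQ = 4:5 ⇒ E = (5/9, 0)
2. W is the centroid of triangle FKE ⇒ W = (14/27, 1/3)
3. G lies on line FQ with FG:GQ = 3:2 ⇒ G = (0, 2/5)
4. M lies on line GE with GM:ME = 2:5 ⇒ M = (10/63, 2/7)
5. N is the centroid of triangle GKF ⇒ N = (1/3, 7/15)
through N parallel to WK: direction (13/27, -1/3); meets GM at J = (-290/27, 122/15)
J = G + t·(M−G) with t = -203/3

t = -203/3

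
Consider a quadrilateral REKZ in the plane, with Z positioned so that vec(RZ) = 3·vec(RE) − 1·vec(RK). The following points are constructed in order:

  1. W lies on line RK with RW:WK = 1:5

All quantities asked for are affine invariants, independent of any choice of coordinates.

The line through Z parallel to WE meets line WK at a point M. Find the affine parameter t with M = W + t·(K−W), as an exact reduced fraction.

t = -4/5

Set R = (0, 0), E = (1, 0), K = (0, 1), Z = (3, -1); any affine frame gives the same invariant.
1. W lies on line RK with RW:WK = 1:5 ⇒ W = (0, 1/6)
through Z parallel to WE: direction (1, -1/6); meets WK at M = (0, -1/2)
M = W + t·(K−W) with t = -4/5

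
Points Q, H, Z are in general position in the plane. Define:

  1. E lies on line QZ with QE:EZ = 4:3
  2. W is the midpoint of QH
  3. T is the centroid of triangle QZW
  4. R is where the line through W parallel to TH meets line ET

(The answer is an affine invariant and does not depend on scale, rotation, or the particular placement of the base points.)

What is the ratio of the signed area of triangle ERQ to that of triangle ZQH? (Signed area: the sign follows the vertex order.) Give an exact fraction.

Assign Q = (0, 0), H = (1, 0), Z = (0, 1) — the answer is frame-independent, so this choice is without loss of generality.
1. E lies on line QZ with QE:EZ = 4:3 ⇒ E = (0, 4/7)
2. W is the midpoint of QH ⇒ W = (1/2, 0)
3. T is the centroid of triangle QZW ⇒ T = (1/6, 1/3)
4. R is where the line through W parallel to TH meets line ET ⇒ R = (13/36, 1/18)
2·[ERQ] = -13/63, 2·[ZQH] = 1
[ERQ]:[ZQH] = -13/63:1 = -13/63

[ERQ]:[ZQH] = -13/63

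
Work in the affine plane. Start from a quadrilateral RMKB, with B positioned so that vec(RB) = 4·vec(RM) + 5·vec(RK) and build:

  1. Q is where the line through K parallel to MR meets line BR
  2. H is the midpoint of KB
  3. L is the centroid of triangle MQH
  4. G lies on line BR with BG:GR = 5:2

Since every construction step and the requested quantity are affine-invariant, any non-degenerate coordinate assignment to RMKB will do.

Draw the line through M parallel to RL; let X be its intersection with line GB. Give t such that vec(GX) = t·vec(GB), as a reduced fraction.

t = -34/15

Assign R = (0, 0), M = (1, 0), K = (0, 1), B = (4, 5) — the answer is frame-independent, so this choice is without loss of generality.
1. Q is where the line through K parallel to MR meets line BR ⇒ Q = (4/5, 1)
2. H is the midpoint of KB ⇒ H = (2, 3)
3. L is the centroid of triangle MQH ⇒ L = (19/15, 4/3)
4. G lies on line BR with BG:GR = 5:2 ⇒ G = (8/7, 10/7)
through M parallel to RL: direction (19/15, 4/3); meets GB at X = (-16/3, -20/3)
X = G + t·(B−G) with t = -34/15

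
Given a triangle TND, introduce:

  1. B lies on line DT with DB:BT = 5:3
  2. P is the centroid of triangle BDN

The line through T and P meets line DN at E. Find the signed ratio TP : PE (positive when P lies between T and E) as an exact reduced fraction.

TP:PE = 19/5

Choose coordinates T = (0, 0), N = (1, 0), D = (0, 1).
1. B lies on line DT with DB:BT = 5:3 ⇒ B = (0, 3/8)
2. P is the centroid of triangle BDN ⇒ P = (1/3, 11/24)
line TP meets DN at E = (8/19, 11/19)
P = T + t·(E−T) with t = 19/24, so TP:PE = 19/24:5/24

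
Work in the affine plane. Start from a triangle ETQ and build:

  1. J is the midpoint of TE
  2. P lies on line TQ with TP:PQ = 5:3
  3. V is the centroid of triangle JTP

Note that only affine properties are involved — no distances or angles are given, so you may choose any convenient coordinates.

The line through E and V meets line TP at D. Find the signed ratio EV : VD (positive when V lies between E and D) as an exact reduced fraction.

Work in coordinates with E = (0, 0), T = (1, 0), Q = (0, 1).
1. J is the midpoint of TE ⇒ J = (1/2, 0)
2. P lies on line TQ with TP:PQ = 5:3 ⇒ P = (3/8, 5/8)
3. V is the centroid of triangle JTP ⇒ V = (5/8, 5/24)
line EV meets TP at D = (3/4, 1/4)
V = E + t·(D−E) with t = 5/6, so EV:VD = 5/6:1/6

EV:VD = 5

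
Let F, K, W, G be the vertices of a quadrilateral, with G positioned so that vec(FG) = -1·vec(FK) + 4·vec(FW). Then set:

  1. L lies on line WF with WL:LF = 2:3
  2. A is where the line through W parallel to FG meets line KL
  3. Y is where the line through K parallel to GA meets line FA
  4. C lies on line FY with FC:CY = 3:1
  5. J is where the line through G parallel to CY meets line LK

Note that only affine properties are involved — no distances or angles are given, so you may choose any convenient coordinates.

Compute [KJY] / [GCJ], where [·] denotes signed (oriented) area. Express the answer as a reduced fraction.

[KJY]:[GCJ] = 234/289

Work in coordinates with F = (0, 0), K = (1, 0), W = (0, 1), G = (-1, 4).
1. L lies on line WF with WL:LF = 2:3 ⇒ L = (0, 3/5)
2. A is where the line through W parallel to FG meets line KL ⇒ A = (2/17, 9/17)
3. Y is where the line through K parallel to GA meets line FA ⇒ Y = (118/289, 531/289)
4. C lies on line FY with FC:CY = 3:1 ⇒ C = (177/578, 1593/1156)
5. J is where the line through G parallel to CY meets line LK ⇒ J = (-79/51, 26/17)
2·[KJY] = -1092/289, 2·[GCJ] = -14/3
[KJY]:[GCJ] = -1092/289:-14/3 = 234/289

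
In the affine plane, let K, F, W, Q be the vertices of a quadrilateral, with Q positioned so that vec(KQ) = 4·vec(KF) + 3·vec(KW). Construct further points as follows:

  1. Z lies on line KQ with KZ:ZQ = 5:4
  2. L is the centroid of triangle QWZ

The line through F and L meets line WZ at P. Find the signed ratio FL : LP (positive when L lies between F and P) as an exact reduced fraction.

FL:LP = -47/8

Assign K = (0, 0), F = (1, 0), W = (0, 1), Q = (4, 3) — the answer is frame-independent, so this choice is without loss of generality.
1. Z lies on line KQ with KZ:ZQ = 5:4 ⇒ Z = (20/9, 5/3)
2. L is the centroid of triangle QWZ ⇒ L = (56/27, 17/9)
line FL meets WZ at P = (800/423, 221/141)
L = F + t·(P−F) with t = 47/39, so FL:LP = 47/39:-8/39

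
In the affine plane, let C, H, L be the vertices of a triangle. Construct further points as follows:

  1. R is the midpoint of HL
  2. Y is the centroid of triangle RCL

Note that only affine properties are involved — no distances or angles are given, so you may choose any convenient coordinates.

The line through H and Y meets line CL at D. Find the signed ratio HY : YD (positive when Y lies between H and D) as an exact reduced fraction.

HY:YD = 5

Choose coordinates C = (0, 0), H = (1, 0), L = (0, 1).
1. R is the midpoint of HL ⇒ R = (1/2, 1/2)
2. Y is the centroid of triangle RCL ⇒ Y = (1/6, 1/2)
line HY meets CL at D = (0, 3/5)
Y = H + t·(D−H) with t = 5/6, so HY:YD = 5/6:1/6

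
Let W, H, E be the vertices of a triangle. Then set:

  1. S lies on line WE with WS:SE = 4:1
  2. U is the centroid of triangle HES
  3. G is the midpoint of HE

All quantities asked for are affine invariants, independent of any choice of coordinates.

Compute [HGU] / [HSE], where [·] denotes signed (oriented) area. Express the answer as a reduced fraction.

Set W = (0, 0), H = (1, 0), E = (0, 1); any affine frame gives the same invariant.
1. S lies on line WE with WS:SE = 4:1 ⇒ S = (0, 4/5)
2. U is the centroid of triangle HES ⇒ U = (1/3, 3/5)
3. G is the midpoint of HE ⇒ G = (1/2, 1/2)
2·[HGU] = 1/30, 2·[HSE] = -1/5
[HGU]:[HSE] = 1/30:-1/5 = -1/6

[HGU]:[HSE] = -1/6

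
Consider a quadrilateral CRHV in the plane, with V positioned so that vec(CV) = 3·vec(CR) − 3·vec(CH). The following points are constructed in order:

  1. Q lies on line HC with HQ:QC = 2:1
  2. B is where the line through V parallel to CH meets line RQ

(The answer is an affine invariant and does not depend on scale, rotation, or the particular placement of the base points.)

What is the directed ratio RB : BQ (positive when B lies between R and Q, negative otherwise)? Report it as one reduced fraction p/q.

Assign C = (0, 0), R = (1, 0), H = (0, 1), V = (3, -3) — the answer is frame-independent, so this choice is without loss of generality.
1. Q lies on line HC with HQ:QC = 2:1 ⇒ Q = (0, 1/3)
2. B is where the line through V parallel to CH meets line RQ ⇒ B = (3, -2/3)
B = R + t·(Q−R) with t = -2, so RB:BQ = t:(1−t) = -2:3

RB:BQ = -2/3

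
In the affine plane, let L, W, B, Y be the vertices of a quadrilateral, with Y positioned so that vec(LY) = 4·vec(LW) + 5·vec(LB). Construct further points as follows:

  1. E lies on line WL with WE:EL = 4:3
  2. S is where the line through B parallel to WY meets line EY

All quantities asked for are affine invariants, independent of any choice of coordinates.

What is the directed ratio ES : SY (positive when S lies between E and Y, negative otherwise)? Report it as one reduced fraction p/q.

Choose coordinates L = (0, 0), W = (1, 0), B = (0, 1), Y = (4, 5).
1. E lies on line WL with WE:EL = 4:3 ⇒ E = (3/7, 0)
2. S is where the line through B parallel to WY meets line EY ⇒ S = (-6, -9)
S = E + t·(Y−E) with t = -9/5, so ES:SY = t:(1−t) = -9/5:14/5

ES:SY = -9/14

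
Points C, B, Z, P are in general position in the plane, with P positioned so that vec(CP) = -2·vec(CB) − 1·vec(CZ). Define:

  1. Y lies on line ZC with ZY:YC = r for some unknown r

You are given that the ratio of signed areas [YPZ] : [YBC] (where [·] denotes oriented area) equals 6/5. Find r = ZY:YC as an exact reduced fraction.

Work in coordinates with C = (0, 0), B = (1, 0), Z = (0, 1), P = (-2, -1).
1. With ZY:YC = r, write λ = r/(r+1) so Y = Z + λ·(C−Z); Y is affine-linear in λ
Every point depending on Y is an affine combination of Y and λ-independent points, so each such coordinate is linear in λ; the λ² term in each signed area is a multiple of (C−Z)×(C−Z) = 0, so 2·[YPZ] and 2·[YBC] are each linear in λ. Evaluating at λ=0 and λ=1:
  2·[YPZ] = -2·λ,   2·[YBC] = λ − 1
So [YPZ]:[YBC] = (-2·λ) / (λ − 1). Setting this equal to 6/5:
  -2·λ = 6/5·(λ − 1)  ⇒  λ = 3/8
Then r = λ/(1−λ) = (3/8)/(5/8) = 3/5. Check: with r = 3/5, Y = (0, 5/8) and [YPZ]:[YBC] = 6/5 as required.

r = 3/5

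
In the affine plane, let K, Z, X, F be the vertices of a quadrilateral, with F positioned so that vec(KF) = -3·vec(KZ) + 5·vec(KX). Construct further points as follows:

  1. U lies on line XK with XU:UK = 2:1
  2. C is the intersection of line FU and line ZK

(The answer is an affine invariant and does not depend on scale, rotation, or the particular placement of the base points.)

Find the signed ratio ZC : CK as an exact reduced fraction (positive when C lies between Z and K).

ZC:CK = 11/3

Work in coordinates with K = (0, 0), Z = (1, 0), X = (0, 1), F = (-3, 5).
1. U lies on line XK with XU:UK = 2:1 ⇒ U = (0, 1/3)
2. C is the intersection of line FU and line ZK ⇒ C = (3/14, 0)
C = Z + t·(K−Z) with t = 11/14, so ZC:CK = t:(1−t) = 11/14:3/14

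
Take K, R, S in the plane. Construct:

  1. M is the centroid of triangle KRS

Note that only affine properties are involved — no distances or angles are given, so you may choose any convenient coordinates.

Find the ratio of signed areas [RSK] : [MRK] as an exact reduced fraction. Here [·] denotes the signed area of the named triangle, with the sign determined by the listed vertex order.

[RSK]:[MRK] = -3

Work in coordinates with K = (0, 0), R = (1, 0), S = (0, 1).
1. M is the centroid of triangle KRS ⇒ M = (1/3, 1/3)
2·[RSK] = 1, 2·[MRK] = -1/3
[RSK]:[MRK] = 1:-1/3 = -3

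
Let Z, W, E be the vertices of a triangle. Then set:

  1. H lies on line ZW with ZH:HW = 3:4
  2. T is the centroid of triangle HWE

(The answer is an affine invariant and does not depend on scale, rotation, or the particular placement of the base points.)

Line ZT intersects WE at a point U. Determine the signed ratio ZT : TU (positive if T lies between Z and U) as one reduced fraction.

ZT:TU = 17/4

Choose coordinates Z = (0, 0), W = (1, 0), E = (0, 1).
1. H lies on line ZW with ZH:HW = 3:4 ⇒ H = (3/7, 0)
2. T is the centroid of triangle HWE ⇒ T = (10/21, 1/3)
line ZT meets WE at U = (10/17, 7/17)
T = Z + t·(U−Z) with t = 17/21, so ZT:TU = 17/21:4/21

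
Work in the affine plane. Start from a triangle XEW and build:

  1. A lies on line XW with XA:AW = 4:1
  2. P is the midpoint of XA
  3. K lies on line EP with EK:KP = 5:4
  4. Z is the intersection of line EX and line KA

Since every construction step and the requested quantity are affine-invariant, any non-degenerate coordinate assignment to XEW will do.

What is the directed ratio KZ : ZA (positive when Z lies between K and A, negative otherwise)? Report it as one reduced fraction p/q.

Assign X = (0, 0), E = (1, 0), W = (0, 1) — the answer is frame-independent, so this choice is without loss of generality.
1. A lies on line XW with XA:AW = 4:1 ⇒ A = (0, 4/5)
2. P is the midpoint of XA ⇒ P = (0, 2/5)
3. K lies on line EP with EK:KP = 5:4 ⇒ K = (4/9, 2/9)
4. Z is the intersection of line EX and line KA ⇒ Z = (8/13, 0)
Z = K + t·(A−K) with t = -5/13, so KZ:ZA = t:(1−t) = -5/13:18/13

KZ:ZA = -5/18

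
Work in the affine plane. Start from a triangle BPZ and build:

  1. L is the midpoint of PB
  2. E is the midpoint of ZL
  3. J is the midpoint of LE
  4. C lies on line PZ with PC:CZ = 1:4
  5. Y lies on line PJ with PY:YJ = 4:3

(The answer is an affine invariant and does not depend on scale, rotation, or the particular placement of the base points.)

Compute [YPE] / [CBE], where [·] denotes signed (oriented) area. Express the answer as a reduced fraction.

[YPE]:[CBE] = -10/49

Assign B = (0, 0), P = (1, 0), Z = (0, 1) — the answer is frame-independent, so this choice is without loss of generality.
1. L is the midpoint of PB ⇒ L = (1/2, 0)
2. E is the midpoint of ZL ⇒ E = (1/4, 1/2)
3. J is the midpoint of LE ⇒ J = (3/8, 1/4)
4. C lies on line PZ with PC:CZ = 1:4 ⇒ C = (4/5, 1/5)
5. Y lies on line PJ with PY:YJ = 4:3 ⇒ Y = (9/14, 1/7)
2·[YPE] = 1/14, 2·[CBE] = -7/20
[YPE]:[CBE] = 1/14:-7/20 = -10/49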